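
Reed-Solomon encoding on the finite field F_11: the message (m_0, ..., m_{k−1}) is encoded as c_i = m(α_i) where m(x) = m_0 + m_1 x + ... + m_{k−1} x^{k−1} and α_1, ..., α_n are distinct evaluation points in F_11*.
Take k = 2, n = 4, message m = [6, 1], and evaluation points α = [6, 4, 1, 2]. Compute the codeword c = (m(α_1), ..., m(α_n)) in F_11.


c = [1, 10, 7, 8]

Message polynomial: m(x) = 6 + 1·x (mod 11).
For each evaluation point α_i, compute m(α_i) mod 11:
  α_1 = 6: Horner steps 1 → 1, so m(6) = 1.
  α_2 = 4: Horner steps 1 → 10, so m(4) = 10.
  α_3 = 1: Horner steps 1 → 7, so m(1) = 7.
  α_4 = 2: Horner steps 1 → 8, so m(2) = 8.
Codeword c = [1, 10, 7, 8] ∈ F_11^4.


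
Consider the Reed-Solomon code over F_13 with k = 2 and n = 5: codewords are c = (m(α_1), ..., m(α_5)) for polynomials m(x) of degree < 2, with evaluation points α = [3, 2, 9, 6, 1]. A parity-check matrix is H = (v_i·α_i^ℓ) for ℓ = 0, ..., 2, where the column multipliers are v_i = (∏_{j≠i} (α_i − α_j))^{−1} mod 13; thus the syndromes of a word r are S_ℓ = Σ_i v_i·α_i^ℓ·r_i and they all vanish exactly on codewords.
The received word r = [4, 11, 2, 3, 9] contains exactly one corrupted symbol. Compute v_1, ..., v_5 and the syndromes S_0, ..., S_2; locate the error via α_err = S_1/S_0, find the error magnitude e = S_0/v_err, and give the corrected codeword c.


S = (1, 2, 4), error at position 2, error magnitude e = 11, c = [4, 0, 2, 3, 9].

Step 1: column multipliers v_i = (∏_{j≠i}(α_i − α_j))^{−1} mod 13.
  i = 1 (α = 3): (3−2)(3−9)(3−6)(3−1) = 1·(−6)·(−3)·2 = 36 ≡ 10, so v_1 = 10^{−1} = 4 (mod 13).
  i = 2 (α = 2): (2−3)(2−9)(2−6)(2−1) = (−1)·(−7)·(−4)·1 = −28 ≡ 11, so v_2 = 11^{−1} = 6 (mod 13).
  i = 3 (α = 9): (9−3)(9−2)(9−6)(9−1) = 6·7·3·8 = 1008 ≡ 7, so v_3 = 7^{−1} = 2 (mod 13).
  i = 4 (α = 6): (6−3)(6−2)(6−9)(6−1) = 3·4·(−3)·5 = −180 ≡ 2, so v_4 = 2^{−1} = 7 (mod 13).
  i = 5 (α = 1): (1−3)(1−2)(1−9)(1−6) = (−2)·(−1)·(−8)·(−5) = 80 ≡ 2, so v_5 = 2^{−1} = 7 (mod 13).
  v = [4, 6, 2, 7, 7].
Step 2: syndromes of r = [4, 11, 2, 3, 9] (all sums mod 13).
  S_0 = Σ v_i r_i = 4·4 + 6·11 + 2·2 + 7·3 + 7·9 = 170 ≡ 1.
  S_1 = Σ v_i α_i r_i = 4·3·4 + 6·2·11 + 2·9·2 + 7·6·3 + 7·1·9 = 405 ≡ 2.
  α_i^2 mod 13 = [9, 4, 3, 10, 1].
  S_2 = Σ v_i α_i^2 r_i = 4·9·4 + 6·4·11 + 2·3·2 + 7·10·3 + 7·1·9 = 693 ≡ 4.
  S = (1, 2, 4) ≠ 0, so r is not a codeword (an error is present).
Step 3: locate the error. For a single error e at position i, S_ℓ = v_i·e·α_i^ℓ, so α_err = S_1/S_0.
  S_0^{−1} = 1^{−1} = 1 (mod 13), so α_err = 2·1 = 2 ≡ 2 = α_2. Error position i = 2.
  Consistency check: S_2/S_1 = 4·7 = 28 ≡ 2 = α_err ✓ (single-error assumption holds).
Step 4: error magnitude e = S_0/v_2 = S_0·∏_{j≠2}(α_2 − α_j) = 1·11 = 11 ≡ 11 (mod 13).
Step 5: correct position 2: c_2 = r_2 − e = 11 − 11 ≡ 0 (mod 13). Hence c = [4, 0, 2, 3, 9].
  Check: interpolating c through the α_i gives m(x) = 5 + 4·x (degree < 2) with m(α_i) = c_i for every i, so c is indeed a codeword.


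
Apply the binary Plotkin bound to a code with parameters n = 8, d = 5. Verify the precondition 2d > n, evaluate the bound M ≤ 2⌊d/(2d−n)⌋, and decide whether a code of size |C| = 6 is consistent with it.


Plotkin bound M ≤ 4; given |C| = 6 > bound (violated).

Check applicability: 2d = 10, n = 8.
2d − n = 2 > 0, so Plotkin applies.
Compute d/(2d−n) = 5/2 ≈ 2.5000.
⌊d/(2d−n)⌋ = 2.
Plotkin bound: M ≤ 2·2 = 4.
Given |C| = 6, check: VIOLATED.
This |C| is above the Plotkin bound, so no binary code with n = 8, d = 5 and 6 codewords exists.


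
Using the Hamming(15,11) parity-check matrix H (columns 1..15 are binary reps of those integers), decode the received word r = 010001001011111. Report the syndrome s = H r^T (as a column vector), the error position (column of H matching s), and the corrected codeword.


s = (0, 1, 1, 0)^T, error position = 6, corrected codeword c = 010000001011111

Compute s = H r^T mod 2 one row at a time:
  s_1 = 0 + 1 + 0 + 1 + 1 + 1 + 1 + 1 = 6 ≡ 0 (mod 2).
  s_2 = 0 + 0 + 1 + 0 + 1 + 1 + 1 + 1 = 5 ≡ 1 (mod 2).
  s_3 = 1 + 0 + 1 + 0 + 0 + 1 + 1 + 1 = 5 ≡ 1 (mod 2).
  s_4 = 0 + 0 + 0 + 0 + 1 + 1 + 1 + 1 = 4 ≡ 0 (mod 2).
s = (0, 1, 1, 0)^T — this equals column 6 of H (binary 0110), so error is at position 6.
Correct: flip bit 6 of r = 010001001011111 to get c = 010000001011111.


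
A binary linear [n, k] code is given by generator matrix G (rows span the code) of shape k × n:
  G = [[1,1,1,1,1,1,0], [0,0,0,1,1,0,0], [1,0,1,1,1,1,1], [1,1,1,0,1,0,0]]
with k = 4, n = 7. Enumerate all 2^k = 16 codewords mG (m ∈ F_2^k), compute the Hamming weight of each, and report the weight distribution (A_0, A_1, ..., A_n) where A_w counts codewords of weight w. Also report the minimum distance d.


Weight distribution: A_0 = 1, A_2 = 4, A_4 = 9, A_6 = 2. Minimum distance d = 2.

Enumerate all 2^4 = 16 messages m ∈ F_2^4.
For each, compute codeword c = mG in F_2^7, then tally its weight.
  m = 0000 → c = 0000000, weight = 0.
  m = 1000 → c = 1111110, weight = 6.
  m = 0100 → c = 0001100, weight = 2.
  m = 1100 → c = 1110010, weight = 4.
  m = 0010 → c = 1011111, weight = 6.
  m = 1010 → c = 0100001, weight = 2.
  m = 0110 → c = 1010011, weight = 4.
  m = 1110 → c = 0101101, weight = 4.
  m = 0001 → c = 1110100, weight = 4.
  m = 1001 → c = 0001010, weight = 2.
  m = 0101 → c = 1111000, weight = 4.
  m = 1101 → c = 0000110, weight = 2.
  m = 0011 → c = 0101011, weight = 4.
  m = 1011 → c = 1010101, weight = 4.
  m = 0111 → c = 0100111, weight = 4.
  m = 1111 → c = 1011001, weight = 4.
Tally weights:
  weight 0: 1 codewords.
  weight 2: 4 codewords.
  weight 4: 9 codewords.
  weight 6: 2 codewords.
Minimum distance d = smallest w > 0 with A_w > 0 = 2.
Sanity: Σ A_w = 16 = 2^4 = 16 ✓.


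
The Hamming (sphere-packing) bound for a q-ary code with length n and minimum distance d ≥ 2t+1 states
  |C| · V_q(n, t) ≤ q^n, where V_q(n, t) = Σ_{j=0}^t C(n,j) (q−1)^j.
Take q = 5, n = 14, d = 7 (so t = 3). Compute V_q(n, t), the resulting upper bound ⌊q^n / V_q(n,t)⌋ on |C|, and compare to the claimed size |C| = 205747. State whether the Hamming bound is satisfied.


V_q(n, t) = 24809, q^n = 6103515625, Hamming bound = 246020, |C| = 205747 ≤ bound (satisfied).

Step 1: Compute V_q(n, t) = Σ_{j=0}^3 C(n, j) (q−1)^j.
  j = 0: C(14,0)·(4)^0 = 1·1 = 1.
  j = 1: C(14,1)·(4)^1 = 14·4 = 56.
  j = 2: C(14,2)·(4)^2 = 91·16 = 1456.
  j = 3: C(14,3)·(4)^3 = 364·64 = 23296.
  V_q(n, t) = 1 + 56 + 1456 + 23296 = 24809.
Step 2: q^n = 5^14 = 6103515625.
Step 3: Hamming bound ⌊q^n / V_q(n,t)⌋ = ⌊6103515625/24809⌋ = 246020.
Step 4: Compare |C| = 205747 to 246020: satisfied.
The claimed |C| lies below the Hamming bound.


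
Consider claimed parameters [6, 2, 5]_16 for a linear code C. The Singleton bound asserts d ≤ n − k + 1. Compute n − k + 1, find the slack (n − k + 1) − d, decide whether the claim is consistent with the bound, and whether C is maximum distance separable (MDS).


Singleton RHS = n − k + 1 = 5, slack = 0, bound satisfied, MDS.

Singleton bound: d ≤ n − k + 1.
Here n = 6, k = 2, so n − k + 1 = 5.
Given d = 5, check d ≤ 5: YES.
Slack = (n − k + 1) − d = 0.
The code is MDS (slack = 0).
Description: the claimed parameters are [6, 2, 5]_16; such a code would be MDS (meets Singleton bound).


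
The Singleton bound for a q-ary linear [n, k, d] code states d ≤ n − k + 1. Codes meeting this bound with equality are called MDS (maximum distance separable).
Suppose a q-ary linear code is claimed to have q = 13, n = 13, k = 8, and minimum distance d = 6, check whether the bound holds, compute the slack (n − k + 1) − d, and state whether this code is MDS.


Singleton RHS = n − k + 1 = 6, slack = 0, bound satisfied, MDS.

Singleton bound: d ≤ n − k + 1.
Here n = 13, k = 8, so n − k + 1 = 6.
Given d = 6, check d ≤ 6: YES.
Slack = (n − k + 1) − d = 0.
The code is MDS (slack = 0).
Description: the claimed parameters are [13, 8, 6]_13; such a code would be MDS (meets Singleton bound).


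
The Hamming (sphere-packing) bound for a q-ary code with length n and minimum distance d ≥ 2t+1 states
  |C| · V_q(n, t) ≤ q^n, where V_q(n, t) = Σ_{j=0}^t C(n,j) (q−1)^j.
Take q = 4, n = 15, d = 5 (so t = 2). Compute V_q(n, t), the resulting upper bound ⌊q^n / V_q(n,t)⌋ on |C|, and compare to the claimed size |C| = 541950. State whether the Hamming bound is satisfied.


V_q(n, t) = 991, q^n = 1073741824, Hamming bound = 1083493, |C| = 541950 ≤ bound (satisfied).

Step 1: Compute V_q(n, t) = Σ_{j=0}^2 C(n, j) (q−1)^j.
  j = 0: C(15,0)·(3)^0 = 1·1 = 1.
  j = 1: C(15,1)·(3)^1 = 15·3 = 45.
  j = 2: C(15,2)·(3)^2 = 105·9 = 945.
  V_q(n, t) = 1 + 45 + 945 = 991.
Step 2: q^n = 4^15 = 1073741824.
Step 3: Hamming bound ⌊q^n / V_q(n,t)⌋ = ⌊1073741824/991⌋ = 1083493.
Step 4: Compare |C| = 541950 to 1083493: satisfied.
The claimed |C| lies below the Hamming bound.


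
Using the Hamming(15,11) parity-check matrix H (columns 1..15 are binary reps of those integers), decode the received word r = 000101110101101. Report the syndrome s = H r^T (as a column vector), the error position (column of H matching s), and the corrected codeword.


s = (1, 0, 0, 1)^T, error position = 9, corrected codeword c = 000101111101101

Compute s = H r^T mod 2 one row at a time:
  s_1 = 1 + 0 + 1 + 0 + 1 + 1 + 0 + 1 = 5 ≡ 1 (mod 2).
  s_2 = 1 + 0 + 1 + 1 + 1 + 1 + 0 + 1 = 6 ≡ 0 (mod 2).
  s_3 = 0 + 0 + 1 + 1 + 1 + 0 + 0 + 1 = 4 ≡ 0 (mod 2).
  s_4 = 0 + 0 + 0 + 1 + 0 + 0 + 1 + 1 = 3 ≡ 1 (mod 2).
s = (1, 0, 0, 1)^T — this equals column 9 of H (binary 1001), so error is at position 9.
Correct: flip bit 9 of r = 000101110101101 to get c = 000101111101101.


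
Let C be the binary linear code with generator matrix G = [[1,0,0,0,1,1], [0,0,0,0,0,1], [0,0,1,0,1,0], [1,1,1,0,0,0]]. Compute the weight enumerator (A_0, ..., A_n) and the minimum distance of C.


Weight distribution: A_0 = 1, A_1 = 2, A_2 = 4, A_3 = 6, A_4 = 3. Minimum distance d = 1.

Enumerate all 2^4 = 16 messages m ∈ F_2^4.
For each, compute codeword c = mG in F_2^6, then tally its weight.
  m = 0000 → c = 000000, weight = 0.
  m = 1000 → c = 100011, weight = 3.
  m = 0100 → c = 000001, weight = 1.
  m = 1100 → c = 100010, weight = 2.
  m = 0010 → c = 001010, weight = 2.
  m = 1010 → c = 101001, weight = 3.
  m = 0110 → c = 001011, weight = 3.
  m = 1110 → c = 101000, weight = 2.
  m = 0001 → c = 111000, weight = 3.
  m = 1001 → c = 011011, weight = 4.
  m = 0101 → c = 111001, weight = 4.
  m = 1101 → c = 011010, weight = 3.
  m = 0011 → c = 110010, weight = 3.
  m = 1011 → c = 010001, weight = 2.
  m = 0111 → c = 110011, weight = 4.
  m = 1111 → c = 010000, weight = 1.
Tally weights:
  weight 0: 1 codewords.
  weight 1: 2 codewords.
  weight 2: 4 codewords.
  weight 3: 6 codewords.
  weight 4: 3 codewords.
Minimum distance d = smallest w > 0 with A_w > 0 = 1.
Sanity: Σ A_w = 16 = 2^4 = 16 ✓.


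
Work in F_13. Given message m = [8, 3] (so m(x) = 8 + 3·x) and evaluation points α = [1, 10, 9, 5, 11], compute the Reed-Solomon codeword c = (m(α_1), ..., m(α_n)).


c = [11, 12, 9, 10, 2]

Message polynomial: m(x) = 8 + 3·x (mod 13).
For each evaluation point α_i, compute m(α_i) mod 13:
  α_1 = 1: Horner steps 3 → 11, so m(1) = 11.
  α_2 = 10: Horner steps 3 → 12, so m(10) = 12.
  α_3 = 9: Horner steps 3 → 9, so m(9) = 9.
  α_4 = 5: Horner steps 3 → 10, so m(5) = 10.
  α_5 = 11: Horner steps 3 → 2, so m(11) = 2.
Codeword c = [11, 12, 9, 10, 2] ∈ F_13^5.


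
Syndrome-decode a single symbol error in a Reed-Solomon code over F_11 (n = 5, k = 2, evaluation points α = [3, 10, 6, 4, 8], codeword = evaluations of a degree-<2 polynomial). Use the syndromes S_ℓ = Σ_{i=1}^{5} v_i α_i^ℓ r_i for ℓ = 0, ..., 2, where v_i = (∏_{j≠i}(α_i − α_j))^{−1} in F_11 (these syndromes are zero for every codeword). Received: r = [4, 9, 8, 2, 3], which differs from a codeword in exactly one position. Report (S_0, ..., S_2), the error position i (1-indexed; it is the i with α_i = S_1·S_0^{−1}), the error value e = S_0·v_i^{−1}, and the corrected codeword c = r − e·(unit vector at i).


S = (10, 8, 2), error at position 1, error magnitude e = 5, c = [10, 9, 8, 2, 3].

Step 1: column multipliers v_i = (∏_{j≠i}(α_i − α_j))^{−1} mod 11.
  i = 1 (α = 3): (3−10)(3−6)(3−4)(3−8) = (−7)·(−3)·(−1)·(−5) = 105 ≡ 6, so v_1 = 6^{−1} = 2 (mod 11).
  i = 2 (α = 10): (10−3)(10−6)(10−4)(10−8) = 7·4·6·2 = 336 ≡ 6, so v_2 = 6^{−1} = 2 (mod 11).
  i = 3 (α = 6): (6−3)(6−10)(6−4)(6−8) = 3·(−4)·2·(−2) = 48 ≡ 4, so v_3 = 4^{−1} = 3 (mod 11).
  i = 4 (α = 4): (4−3)(4−10)(4−6)(4−8) = 1·(−6)·(−2)·(−4) = −48 ≡ 7, so v_4 = 7^{−1} = 8 (mod 11).
  i = 5 (α = 8): (8−3)(8−10)(8−6)(8−4) = 5·(−2)·2·4 = −80 ≡ 8, so v_5 = 8^{−1} = 7 (mod 11).
  v = [2, 2, 3, 8, 7].
Step 2: syndromes of r = [4, 9, 8, 2, 3] (all sums mod 11).
  S_0 = Σ v_i r_i = 2·4 + 2·9 + 3·8 + 8·2 + 7·3 = 87 ≡ 10.
  S_1 = Σ v_i α_i r_i = 2·3·4 + 2·10·9 + 3·6·8 + 8·4·2 + 7·8·3 = 580 ≡ 8.
  α_i^2 mod 11 = [9, 1, 3, 5, 9].
  S_2 = Σ v_i α_i^2 r_i = 2·9·4 + 2·1·9 + 3·3·8 + 8·5·2 + 7·9·3 = 431 ≡ 2.
  S = (10, 8, 2) ≠ 0, so r is not a codeword (an error is present).
Step 3: locate the error. For a single error e at position i, S_ℓ = v_i·e·α_i^ℓ, so α_err = S_1/S_0.
  S_0^{−1} = 10^{−1} = 10 (mod 11), so α_err = 8·10 = 80 ≡ 3 = α_1. Error position i = 1.
  Consistency check: S_2/S_1 = 2·7 = 14 ≡ 3 = α_err ✓ (single-error assumption holds).
Step 4: error magnitude e = S_0/v_1 = S_0·∏_{j≠1}(α_1 − α_j) = 10·6 = 60 ≡ 5 (mod 11).
Step 5: correct position 1: c_1 = r_1 − e = 4 − 5 ≡ 10 (mod 11). Hence c = [10, 9, 8, 2, 3].
  Check: interpolating c through the α_i gives m(x) = 1 + 3·x (degree < 2) with m(α_i) = c_i for every i, so c is indeed a codeword.


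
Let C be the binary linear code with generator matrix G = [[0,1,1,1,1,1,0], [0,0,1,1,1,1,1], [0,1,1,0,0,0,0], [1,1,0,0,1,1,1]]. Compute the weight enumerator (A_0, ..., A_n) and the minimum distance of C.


Weight distribution: A_0 = 1, A_2 = 4, A_3 = 2, A_4 = 3, A_5 = 6. Minimum distance d = 2.

Enumerate all 2^4 = 16 messages m ∈ F_2^4.
For each, compute codeword c = mG in F_2^7, then tally its weight.
  m = 0000 → c = 0000000, weight = 0.
  m = 1000 → c = 0111110, weight = 5.
  m = 0100 → c = 0011111, weight = 5.
  m = 1100 → c = 0100001, weight = 2.
  m = 0010 → c = 0110000, weight = 2.
  m = 1010 → c = 0001110, weight = 3.
  m = 0110 → c = 0101111, weight = 5.
  m = 1110 → c = 0010001, weight = 2.
  m = 0001 → c = 1100111, weight = 5.
  m = 1001 → c = 1011001, weight = 4.
  m = 0101 → c = 1111000, weight = 4.
  m = 1101 → c = 1000110, weight = 3.
  m = 0011 → c = 1010111, weight = 5.
  m = 1011 → c = 1101001, weight = 4.
  m = 0111 → c = 1001000, weight = 2.
  m = 1111 → c = 1110110, weight = 5.
Tally weights:
  weight 0: 1 codewords.
  weight 2: 4 codewords.
  weight 3: 2 codewords.
  weight 4: 3 codewords.
  weight 5: 6 codewords.
Minimum distance d = smallest w > 0 with A_w > 0 = 2.
Sanity: Σ A_w = 16 = 2^4 = 16 ✓.


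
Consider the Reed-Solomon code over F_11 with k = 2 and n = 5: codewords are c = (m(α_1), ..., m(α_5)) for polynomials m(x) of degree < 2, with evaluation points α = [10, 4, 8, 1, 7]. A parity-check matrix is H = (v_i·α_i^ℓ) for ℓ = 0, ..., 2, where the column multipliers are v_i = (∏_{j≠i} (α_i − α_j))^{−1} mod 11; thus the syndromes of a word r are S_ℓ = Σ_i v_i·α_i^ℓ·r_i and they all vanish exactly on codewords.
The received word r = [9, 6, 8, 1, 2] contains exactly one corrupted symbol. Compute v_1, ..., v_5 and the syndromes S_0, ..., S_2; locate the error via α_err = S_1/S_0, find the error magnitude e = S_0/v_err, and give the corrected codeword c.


S = (2, 2, 2), error at position 4, error magnitude e = 2, c = [9, 6, 8, 10, 2].

Step 1: column multipliers v_i = (∏_{j≠i}(α_i − α_j))^{−1} mod 11.
  i = 1 (α = 10): (10−4)(10−8)(10−1)(10−7) = 6·2·9·3 = 324 ≡ 5, so v_1 = 5^{−1} = 9 (mod 11).
  i = 2 (α = 4): (4−10)(4−8)(4−1)(4−7) = (−6)·(−4)·3·(−3) = −216 ≡ 4, so v_2 = 4^{−1} = 3 (mod 11).
  i = 3 (α = 8): (8−10)(8−4)(8−1)(8−7) = (−2)·4·7·1 = −56 ≡ 10, so v_3 = 10^{−1} = 10 (mod 11).
  i = 4 (α = 1): (1−10)(1−4)(1−8)(1−7) = (−9)·(−3)·(−7)·(−6) = 1134 ≡ 1, so v_4 = 1^{−1} = 1 (mod 11).
  i = 5 (α = 7): (7−10)(7−4)(7−8)(7−1) = (−3)·3·(−1)·6 = 54 ≡ 10, so v_5 = 10^{−1} = 10 (mod 11).
  v = [9, 3, 10, 1, 10].
Step 2: syndromes of r = [9, 6, 8, 1, 2] (all sums mod 11).
  S_0 = Σ v_i r_i = 9·9 + 3·6 + 10·8 + 1·1 + 10·2 = 200 ≡ 2.
  S_1 = Σ v_i α_i r_i = 9·10·9 + 3·4·6 + 10·8·8 + 1·1·1 + 10·7·2 = 1663 ≡ 2.
  α_i^2 mod 11 = [1, 5, 9, 1, 5].
  S_2 = Σ v_i α_i^2 r_i = 9·1·9 + 3·5·6 + 10·9·8 + 1·1·1 + 10·5·2 = 992 ≡ 2.
  S = (2, 2, 2) ≠ 0, so r is not a codeword (an error is present).
Step 3: locate the error. For a single error e at position i, S_ℓ = v_i·e·α_i^ℓ, so α_err = S_1/S_0.
  S_0^{−1} = 2^{−1} = 6 (mod 11), so α_err = 2·6 = 12 ≡ 1 = α_4. Error position i = 4.
  Consistency check: S_2/S_1 = 2·6 = 12 ≡ 1 = α_err ✓ (single-error assumption holds).
Step 4: error magnitude e = S_0/v_4 = S_0·∏_{j≠4}(α_4 − α_j) = 2·1 = 2 ≡ 2 (mod 11).
Step 5: correct position 4: c_4 = r_4 − e = 1 − 2 ≡ 10 (mod 11). Hence c = [9, 6, 8, 10, 2].
  Check: interpolating c through the α_i gives m(x) = 4 + 6·x (degree < 2) with m(α_i) = c_i for every i, so c is indeed a codeword.


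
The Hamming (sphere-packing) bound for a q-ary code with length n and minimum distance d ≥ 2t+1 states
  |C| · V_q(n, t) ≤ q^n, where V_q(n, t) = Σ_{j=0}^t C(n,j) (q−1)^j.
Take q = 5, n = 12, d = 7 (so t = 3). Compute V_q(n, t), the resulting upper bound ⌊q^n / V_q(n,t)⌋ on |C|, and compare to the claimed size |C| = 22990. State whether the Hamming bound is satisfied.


V_q(n, t) = 15185, q^n = 244140625, Hamming bound = 16077, |C| = 22990 > bound (violated).

Step 1: Compute V_q(n, t) = Σ_{j=0}^3 C(n, j) (q−1)^j.
  j = 0: C(12,0)·(4)^0 = 1·1 = 1.
  j = 1: C(12,1)·(4)^1 = 12·4 = 48.
  j = 2: C(12,2)·(4)^2 = 66·16 = 1056.
  j = 3: C(12,3)·(4)^3 = 220·64 = 14080.
  V_q(n, t) = 1 + 48 + 1056 + 14080 = 15185.
Step 2: q^n = 5^12 = 244140625.
Step 3: Hamming bound ⌊q^n / V_q(n,t)⌋ = ⌊244140625/15185⌋ = 16077.
Step 4: Compare |C| = 22990 to 16077: violated.
The claimed |C| lies above the Hamming bound, so no 5-ary code of length 12 with d ≥ 7 can have 22990 codewords.


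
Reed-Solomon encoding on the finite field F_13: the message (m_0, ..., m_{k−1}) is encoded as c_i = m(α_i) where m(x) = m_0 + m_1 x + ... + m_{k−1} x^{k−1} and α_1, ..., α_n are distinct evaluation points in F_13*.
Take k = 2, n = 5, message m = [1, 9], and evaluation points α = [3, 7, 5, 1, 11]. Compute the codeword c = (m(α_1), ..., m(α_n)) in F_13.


c = [2, 12, 7, 10, 9]

Message polynomial: m(x) = 1 + 9·x (mod 13).
For each evaluation point α_i, compute m(α_i) mod 13:
  α_1 = 3: Horner steps 9 → 2, so m(3) = 2.
  α_2 = 7: Horner steps 9 → 12, so m(7) = 12.
  α_3 = 5: Horner steps 9 → 7, so m(5) = 7.
  α_4 = 1: Horner steps 9 → 10, so m(1) = 10.
  α_5 = 11: Horner steps 9 → 9, so m(11) = 9.
Codeword c = [2, 12, 7, 10, 9] ∈ F_13^5.


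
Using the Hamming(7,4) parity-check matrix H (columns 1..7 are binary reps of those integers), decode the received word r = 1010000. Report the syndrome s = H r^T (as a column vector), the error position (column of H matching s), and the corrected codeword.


s = (0, 1, 0)^T, error position = 2, corrected codeword c = 1110000

Compute s = H r^T mod 2 one row at a time:
  s_1 = 0 + 0 + 0 + 0 = 0 ≡ 0 (mod 2).
  s_2 = 0 + 1 + 0 + 0 = 1 ≡ 1 (mod 2).
  s_3 = 1 + 1 + 0 + 0 = 2 ≡ 0 (mod 2).
s = (0, 1, 0)^T — this equals column 2 of H (binary 010), so error is at position 2.
Correct: flip bit 2 of r = 1010000 to get c = 1110000.


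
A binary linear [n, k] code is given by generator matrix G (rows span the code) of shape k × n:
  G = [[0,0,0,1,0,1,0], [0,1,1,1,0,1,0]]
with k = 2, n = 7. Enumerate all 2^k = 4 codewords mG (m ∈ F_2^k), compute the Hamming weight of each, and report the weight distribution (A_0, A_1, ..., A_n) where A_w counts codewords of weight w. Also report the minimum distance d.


Weight distribution: A_0 = 1, A_2 = 2, A_4 = 1. Minimum distance d = 2.

Enumerate all 2^2 = 4 messages m ∈ F_2^2.
For each, compute codeword c = mG in F_2^7, then tally its weight.
  m = 00 → c = 0000000, weight = 0.
  m = 10 → c = 0001010, weight = 2.
  m = 01 → c = 0111010, weight = 4.
  m = 11 → c = 0110000, weight = 2.
Tally weights:
  weight 0: 1 codewords.
  weight 2: 2 codewords.
  weight 4: 1 codewords.
Minimum distance d = smallest w > 0 with A_w > 0 = 2.
Sanity: Σ A_w = 4 = 2^2 = 4 ✓.


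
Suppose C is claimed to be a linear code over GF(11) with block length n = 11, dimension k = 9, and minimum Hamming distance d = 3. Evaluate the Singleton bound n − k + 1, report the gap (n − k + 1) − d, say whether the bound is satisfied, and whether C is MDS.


Singleton RHS = n − k + 1 = 3, slack = 0, bound satisfied, MDS.

Singleton bound: d ≤ n − k + 1.
Here n = 11, k = 9, so n − k + 1 = 3.
Given d = 3, check d ≤ 3: YES.
Slack = (n − k + 1) − d = 0.
The code is MDS (slack = 0).
Description: the claimed parameters are [11, 9, 3]_11; such a code would be MDS (meets Singleton bound).


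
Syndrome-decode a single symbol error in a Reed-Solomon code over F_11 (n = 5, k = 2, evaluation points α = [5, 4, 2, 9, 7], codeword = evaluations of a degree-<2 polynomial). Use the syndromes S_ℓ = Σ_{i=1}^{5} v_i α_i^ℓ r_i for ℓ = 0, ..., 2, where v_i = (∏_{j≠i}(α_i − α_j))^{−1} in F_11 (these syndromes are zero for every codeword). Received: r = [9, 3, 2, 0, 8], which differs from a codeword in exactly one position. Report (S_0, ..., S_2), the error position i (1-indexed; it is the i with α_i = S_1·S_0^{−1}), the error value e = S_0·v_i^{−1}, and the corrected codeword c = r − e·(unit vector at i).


S = (7, 5, 2), error at position 5, error magnitude e = 9, c = [9, 3, 2, 0, 10].

Step 1: column multipliers v_i = (∏_{j≠i}(α_i − α_j))^{−1} mod 11.
  i = 1 (α = 5): (5−4)(5−2)(5−9)(5−7) = 1·3·(−4)·(−2) = 24 ≡ 2, so v_1 = 2^{−1} = 6 (mod 11).
  i = 2 (α = 4): (4−5)(4−2)(4−9)(4−7) = (−1)·2·(−5)·(−3) = −30 ≡ 3, so v_2 = 3^{−1} = 4 (mod 11).
  i = 3 (α = 2): (2−5)(2−4)(2−9)(2−7) = (−3)·(−2)·(−7)·(−5) = 210 ≡ 1, so v_3 = 1^{−1} = 1 (mod 11).
  i = 4 (α = 9): (9−5)(9−4)(9−2)(9−7) = 4·5·7·2 = 280 ≡ 5, so v_4 = 5^{−1} = 9 (mod 11).
  i = 5 (α = 7): (7−5)(7−4)(7−2)(7−9) = 2·3·5·(−2) = −60 ≡ 6, so v_5 = 6^{−1} = 2 (mod 11).
  v = [6, 4, 1, 9, 2].
Step 2: syndromes of r = [9, 3, 2, 0, 8] (all sums mod 11).
  S_0 = Σ v_i r_i = 6·9 + 4·3 + 1·2 + 9·0 + 2·8 = 84 ≡ 7.
  S_1 = Σ v_i α_i r_i = 6·5·9 + 4·4·3 + 1·2·2 + 9·9·0 + 2·7·8 = 434 ≡ 5.
  α_i^2 mod 11 = [3, 5, 4, 4, 5].
  S_2 = Σ v_i α_i^2 r_i = 6·3·9 + 4·5·3 + 1·4·2 + 9·4·0 + 2·5·8 = 310 ≡ 2.
  S = (7, 5, 2) ≠ 0, so r is not a codeword (an error is present).
Step 3: locate the error. For a single error e at position i, S_ℓ = v_i·e·α_i^ℓ, so α_err = S_1/S_0.
  S_0^{−1} = 7^{−1} = 8 (mod 11), so α_err = 5·8 = 40 ≡ 7 = α_5. Error position i = 5.
  Consistency check: S_2/S_1 = 2·9 = 18 ≡ 7 = α_err ✓ (single-error assumption holds).
Step 4: error magnitude e = S_0/v_5 = S_0·∏_{j≠5}(α_5 − α_j) = 7·6 = 42 ≡ 9 (mod 11).
Step 5: correct position 5: c_5 = r_5 − e = 8 − 9 ≡ 10 (mod 11). Hence c = [9, 3, 2, 0, 10].
  Check: interpolating c through the α_i gives m(x) = 1 + 6·x (degree < 2) with m(α_i) = c_i for every i, so c is indeed a codeword.


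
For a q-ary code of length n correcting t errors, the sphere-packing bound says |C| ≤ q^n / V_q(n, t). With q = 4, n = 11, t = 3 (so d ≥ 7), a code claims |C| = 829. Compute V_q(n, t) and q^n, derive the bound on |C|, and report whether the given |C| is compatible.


V_q(n, t) = 4984, q^n = 4194304, Hamming bound = 841, |C| = 829 ≤ bound (satisfied).

Step 1: Compute V_q(n, t) = Σ_{j=0}^3 C(n, j) (q−1)^j.
  j = 0: C(11,0)·(3)^0 = 1·1 = 1.
  j = 1: C(11,1)·(3)^1 = 11·3 = 33.
  j = 2: C(11,2)·(3)^2 = 55·9 = 495.
  j = 3: C(11,3)·(3)^3 = 165·27 = 4455.
  V_q(n, t) = 1 + 33 + 495 + 4455 = 4984.
Step 2: q^n = 4^11 = 4194304.
Step 3: Hamming bound ⌊q^n / V_q(n,t)⌋ = ⌊4194304/4984⌋ = 841.
Step 4: Compare |C| = 829 to 841: satisfied.
The claimed |C| lies below the Hamming bound.


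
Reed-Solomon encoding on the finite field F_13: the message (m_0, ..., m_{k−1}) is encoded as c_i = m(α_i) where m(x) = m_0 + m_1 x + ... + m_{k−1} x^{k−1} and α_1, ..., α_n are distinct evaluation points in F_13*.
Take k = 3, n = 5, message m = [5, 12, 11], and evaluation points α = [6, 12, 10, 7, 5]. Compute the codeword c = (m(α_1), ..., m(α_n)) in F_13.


c = [5, 4, 3, 4, 2]

Message polynomial: m(x) = 5 + 12·x + 11·x^2 (mod 13).
For each evaluation point α_i, compute m(α_i) mod 13:
  α_1 = 6: Horner steps 11 → 0 → 5, so m(6) = 5.
  α_2 = 12: Horner steps 11 → 1 → 4, so m(12) = 4.
  α_3 = 10: Horner steps 11 → 5 → 3, so m(10) = 3.
  α_4 = 7: Horner steps 11 → 11 → 4, so m(7) = 4.
  α_5 = 5: Horner steps 11 → 2 → 2, so m(5) = 2.
Codeword c = [5, 4, 3, 4, 2] ∈ F_13^5.


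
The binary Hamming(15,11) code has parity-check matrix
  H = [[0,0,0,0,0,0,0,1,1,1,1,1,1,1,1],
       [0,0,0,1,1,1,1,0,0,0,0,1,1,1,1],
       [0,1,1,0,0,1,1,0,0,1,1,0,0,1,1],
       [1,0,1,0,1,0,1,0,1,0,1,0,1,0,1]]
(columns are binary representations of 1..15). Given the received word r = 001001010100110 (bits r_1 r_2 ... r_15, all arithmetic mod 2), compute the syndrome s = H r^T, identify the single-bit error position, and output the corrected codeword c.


s = (0, 1, 0, 0)^T, error position = 4, corrected codeword c = 001101010100110

Compute s = H r^T mod 2 one row at a time:
  s_1 = 1 + 0 + 1 + 0 + 0 + 1 + 1 + 0 = 4 ≡ 0 (mod 2).
  s_2 = 0 + 0 + 1 + 0 + 0 + 1 + 1 + 0 = 3 ≡ 1 (mod 2).
  s_3 = 0 + 1 + 1 + 0 + 1 + 0 + 1 + 0 = 4 ≡ 0 (mod 2).
  s_4 = 0 + 1 + 0 + 0 + 0 + 0 + 1 + 0 = 2 ≡ 0 (mod 2).
s = (0, 1, 0, 0)^T — this equals column 4 of H (binary 0100), so error is at position 4.
Correct: flip bit 4 of r = 001001010100110 to get c = 001101010100110.


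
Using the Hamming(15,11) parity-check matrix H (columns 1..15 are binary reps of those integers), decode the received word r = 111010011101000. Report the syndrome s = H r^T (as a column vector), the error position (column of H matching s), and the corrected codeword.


s = (0, 0, 1, 0)^T, error position = 2, corrected codeword c = 101010011101000

Compute s = H r^T mod 2 one row at a time:
  s_1 = 1 + 1 + 1 + 0 + 1 + 0 + 0 + 0 = 4 ≡ 0 (mod 2).
  s_2 = 0 + 1 + 0 + 0 + 1 + 0 + 0 + 0 = 2 ≡ 0 (mod 2).
  s_3 = 1 + 1 + 0 + 0 + 1 + 0 + 0 + 0 = 3 ≡ 1 (mod 2).
  s_4 = 1 + 1 + 1 + 0 + 1 + 0 + 0 + 0 = 4 ≡ 0 (mod 2).
s = (0, 0, 1, 0)^T — this equals column 2 of H (binary 0010), so error is at position 2.
Correct: flip bit 2 of r = 111010011101000 to get c = 101010011101000.


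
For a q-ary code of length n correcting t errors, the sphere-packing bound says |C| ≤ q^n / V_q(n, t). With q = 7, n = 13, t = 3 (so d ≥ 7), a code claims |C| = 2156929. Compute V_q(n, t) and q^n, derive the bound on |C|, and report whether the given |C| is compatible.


V_q(n, t) = 64663, q^n = 96889010407, Hamming bound = 1498368, |C| = 2156929 > bound (violated).

Step 1: Compute V_q(n, t) = Σ_{j=0}^3 C(n, j) (q−1)^j.
  j = 0: C(13,0)·(6)^0 = 1·1 = 1.
  j = 1: C(13,1)·(6)^1 = 13·6 = 78.
  j = 2: C(13,2)·(6)^2 = 78·36 = 2808.
  j = 3: C(13,3)·(6)^3 = 286·216 = 61776.
  V_q(n, t) = 1 + 78 + 2808 + 61776 = 64663.
Step 2: q^n = 7^13 = 96889010407.
Step 3: Hamming bound ⌊q^n / V_q(n,t)⌋ = ⌊96889010407/64663⌋ = 1498368.
Step 4: Compare |C| = 2156929 to 1498368: violated.
The claimed |C| lies above the Hamming bound, so no 7-ary code of length 13 with d ≥ 7 can have 2156929 codewords.


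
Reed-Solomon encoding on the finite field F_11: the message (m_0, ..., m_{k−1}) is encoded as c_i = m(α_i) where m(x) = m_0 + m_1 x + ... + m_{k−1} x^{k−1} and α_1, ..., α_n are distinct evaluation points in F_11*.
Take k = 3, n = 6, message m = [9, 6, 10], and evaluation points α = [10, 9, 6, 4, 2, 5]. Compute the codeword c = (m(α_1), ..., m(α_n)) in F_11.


c = [2, 4, 9, 6, 6, 3]

Message polynomial: m(x) = 9 + 6·x + 10·x^2 (mod 11).
For each evaluation point α_i, compute m(α_i) mod 11:
  α_1 = 10: Horner steps 10 → 7 → 2, so m(10) = 2.
  α_2 = 9: Horner steps 10 → 8 → 4, so m(9) = 4.
  α_3 = 6: Horner steps 10 → 0 → 9, so m(6) = 9.
  α_4 = 4: Horner steps 10 → 2 → 6, so m(4) = 6.
  α_5 = 2: Horner steps 10 → 4 → 6, so m(2) = 6.
  α_6 = 5: Horner steps 10 → 1 → 3, so m(5) = 3.
Codeword c = [2, 4, 9, 6, 6, 3] ∈ F_11^6.


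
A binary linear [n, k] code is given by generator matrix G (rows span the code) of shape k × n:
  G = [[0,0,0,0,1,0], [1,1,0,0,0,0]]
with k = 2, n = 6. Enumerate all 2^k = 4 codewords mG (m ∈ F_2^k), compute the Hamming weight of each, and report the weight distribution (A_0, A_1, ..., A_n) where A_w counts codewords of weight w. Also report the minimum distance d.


Weight distribution: A_0 = 1, A_1 = 1, A_2 = 1, A_3 = 1. Minimum distance d = 1.

Enumerate all 2^2 = 4 messages m ∈ F_2^2.
For each, compute codeword c = mG in F_2^6, then tally its weight.
  m = 00 → c = 000000, weight = 0.
  m = 10 → c = 000010, weight = 1.
  m = 01 → c = 110000, weight = 2.
  m = 11 → c = 110010, weight = 3.
Tally weights:
  weight 0: 1 codewords.
  weight 1: 1 codewords.
  weight 2: 1 codewords.
  weight 3: 1 codewords.
Minimum distance d = smallest w > 0 with A_w > 0 = 1.
Sanity: Σ A_w = 4 = 2^2 = 4 ✓.


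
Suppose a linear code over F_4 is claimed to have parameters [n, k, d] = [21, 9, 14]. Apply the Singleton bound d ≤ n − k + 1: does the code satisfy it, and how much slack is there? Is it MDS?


Singleton RHS = n − k + 1 = 13, slack = -1, bound violated (no such code; not MDS).

Singleton bound: d ≤ n − k + 1.
Here n = 21, k = 9, so n − k + 1 = 13.
Given d = 14, check d ≤ 13: NO.
Slack = (n − k + 1) − d = -1.
The slack is negative: d = 14 exceeds n − k + 1 = 13 by 1, so the Singleton bound is violated and no linear [21, 9, 14]_4 code can exist. In particular it is not MDS (MDS requires d = n − k + 1 exactly).
Description: the claimed parameters are [21, 9, 14]_4; such a code would be impossible (violates the Singleton bound).


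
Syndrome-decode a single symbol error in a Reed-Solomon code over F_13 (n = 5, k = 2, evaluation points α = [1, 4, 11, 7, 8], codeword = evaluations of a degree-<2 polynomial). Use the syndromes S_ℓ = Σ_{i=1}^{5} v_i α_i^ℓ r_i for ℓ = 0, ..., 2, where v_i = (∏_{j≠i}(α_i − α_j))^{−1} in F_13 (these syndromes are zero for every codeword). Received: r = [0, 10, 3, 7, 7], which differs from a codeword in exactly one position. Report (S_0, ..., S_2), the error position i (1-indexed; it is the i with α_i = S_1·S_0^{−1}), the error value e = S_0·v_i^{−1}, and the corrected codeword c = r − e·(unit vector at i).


S = (2, 3, 11), error at position 5, error magnitude e = 1, c = [0, 10, 3, 7, 6].

Step 1: column multipliers v_i = (∏_{j≠i}(α_i − α_j))^{−1} mod 13.
  i = 1 (α = 1): (1−4)(1−11)(1−7)(1−8) = (−3)·(−10)·(−6)·(−7) = 1260 ≡ 12, so v_1 = 12^{−1} = 12 (mod 13).
  i = 2 (α = 4): (4−1)(4−11)(4−7)(4−8) = 3·(−7)·(−3)·(−4) = −252 ≡ 8, so v_2 = 8^{−1} = 5 (mod 13).
  i = 3 (α = 11): (11−1)(11−4)(11−7)(11−8) = 10·7·4·3 = 840 ≡ 8, so v_3 = 8^{−1} = 5 (mod 13).
  i = 4 (α = 7): (7−1)(7−4)(7−11)(7−8) = 6·3·(−4)·(−1) = 72 ≡ 7, so v_4 = 7^{−1} = 2 (mod 13).
  i = 5 (α = 8): (8−1)(8−4)(8−11)(8−7) = 7·4·(−3)·1 = −84 ≡ 7, so v_5 = 7^{−1} = 2 (mod 13).
  v = [12, 5, 5, 2, 2].
Step 2: syndromes of r = [0, 10, 3, 7, 7] (all sums mod 13).
  S_0 = Σ v_i r_i = 12·0 + 5·10 + 5·3 + 2·7 + 2·7 = 93 ≡ 2.
  S_1 = Σ v_i α_i r_i = 12·1·0 + 5·4·10 + 5·11·3 + 2·7·7 + 2·8·7 = 575 ≡ 3.
  α_i^2 mod 13 = [1, 3, 4, 10, 12].
  S_2 = Σ v_i α_i^2 r_i = 12·1·0 + 5·3·10 + 5·4·3 + 2·10·7 + 2·12·7 = 518 ≡ 11.
  S = (2, 3, 11) ≠ 0, so r is not a codeword (an error is present).
Step 3: locate the error. For a single error e at position i, S_ℓ = v_i·e·α_i^ℓ, so α_err = S_1/S_0.
  S_0^{−1} = 2^{−1} = 7 (mod 13), so α_err = 3·7 = 21 ≡ 8 = α_5. Error position i = 5.
  Consistency check: S_2/S_1 = 11·9 = 99 ≡ 8 = α_err ✓ (single-error assumption holds).
Step 4: error magnitude e = S_0/v_5 = S_0·∏_{j≠5}(α_5 − α_j) = 2·7 = 14 ≡ 1 (mod 13).
Step 5: correct position 5: c_5 = r_5 − e = 7 − 1 ≡ 6 (mod 13). Hence c = [0, 10, 3, 7, 6].
  Check: interpolating c through the α_i gives m(x) = 1 + 12·x (degree < 2) with m(α_i) = c_i for every i, so c is indeed a codeword.


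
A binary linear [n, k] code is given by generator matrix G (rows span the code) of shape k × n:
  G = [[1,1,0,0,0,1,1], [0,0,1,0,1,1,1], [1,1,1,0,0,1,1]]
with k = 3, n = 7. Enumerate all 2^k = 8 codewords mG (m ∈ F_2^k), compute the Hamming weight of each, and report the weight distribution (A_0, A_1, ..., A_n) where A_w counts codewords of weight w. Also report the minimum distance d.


Weight distribution: A_0 = 1, A_1 = 1, A_3 = 2, A_4 = 3, A_5 = 1. Minimum distance d = 1.

Enumerate all 2^3 = 8 messages m ∈ F_2^3.
For each, compute codeword c = mG in F_2^7, then tally its weight.
  m = 000 → c = 0000000, weight = 0.
  m = 100 → c = 1100011, weight = 4.
  m = 010 → c = 0010111, weight = 4.
  m = 110 → c = 1110100, weight = 4.
  m = 001 → c = 1110011, weight = 5.
  m = 101 → c = 0010000, weight = 1.
  m = 011 → c = 1100100, weight = 3.
  m = 111 → c = 0000111, weight = 3.
Tally weights:
  weight 0: 1 codewords.
  weight 1: 1 codewords.
  weight 3: 2 codewords.
  weight 4: 3 codewords.
  weight 5: 1 codewords.
Minimum distance d = smallest w > 0 with A_w > 0 = 1.
Sanity: Σ A_w = 8 = 2^3 = 8 ✓.


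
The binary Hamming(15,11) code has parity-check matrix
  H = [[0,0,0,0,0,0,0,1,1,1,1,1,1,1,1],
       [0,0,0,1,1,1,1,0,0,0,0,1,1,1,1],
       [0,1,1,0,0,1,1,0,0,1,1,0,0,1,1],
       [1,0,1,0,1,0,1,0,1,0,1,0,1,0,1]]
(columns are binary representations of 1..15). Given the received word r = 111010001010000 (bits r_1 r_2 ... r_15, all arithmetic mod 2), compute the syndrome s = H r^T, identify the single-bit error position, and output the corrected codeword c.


s = (0, 1, 1, 1)^T, error position = 7, corrected codeword c = 111010101010000

Compute s = H r^T mod 2 one row at a time:
  s_1 = 0 + 1 + 0 + 1 + 0 + 0 + 0 + 0 = 2 ≡ 0 (mod 2).
  s_2 = 0 + 1 + 0 + 0 + 0 + 0 + 0 + 0 = 1 ≡ 1 (mod 2).
  s_3 = 1 + 1 + 0 + 0 + 0 + 1 + 0 + 0 = 3 ≡ 1 (mod 2).
  s_4 = 1 + 1 + 1 + 0 + 1 + 1 + 0 + 0 = 5 ≡ 1 (mod 2).
s = (0, 1, 1, 1)^T — this equals column 7 of H (binary 0111), so error is at position 7.
Correct: flip bit 7 of r = 111010001010000 to get c = 111010101010000.


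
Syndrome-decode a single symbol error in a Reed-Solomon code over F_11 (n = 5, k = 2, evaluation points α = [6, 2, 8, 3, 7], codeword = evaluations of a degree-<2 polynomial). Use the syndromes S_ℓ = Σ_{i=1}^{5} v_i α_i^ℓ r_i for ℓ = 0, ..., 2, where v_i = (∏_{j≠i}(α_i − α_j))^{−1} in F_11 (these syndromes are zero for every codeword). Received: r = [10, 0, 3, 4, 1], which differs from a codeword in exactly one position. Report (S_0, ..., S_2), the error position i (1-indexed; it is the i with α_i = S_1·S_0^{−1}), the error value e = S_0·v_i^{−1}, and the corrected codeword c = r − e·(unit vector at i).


S = (2, 4, 8), error at position 2, error magnitude e = 9, c = [10, 2, 3, 4, 1].

Step 1: column multipliers v_i = (∏_{j≠i}(α_i − α_j))^{−1} mod 11.
  i = 1 (α = 6): (6−2)(6−8)(6−3)(6−7) = 4·(−2)·3·(−1) = 24 ≡ 2, so v_1 = 2^{−1} = 6 (mod 11).
  i = 2 (α = 2): (2−6)(2−8)(2−3)(2−7) = (−4)·(−6)·(−1)·(−5) = 120 ≡ 10, so v_2 = 10^{−1} = 10 (mod 11).
  i = 3 (α = 8): (8−6)(8−2)(8−3)(8−7) = 2·6·5·1 = 60 ≡ 5, so v_3 = 5^{−1} = 9 (mod 11).
  i = 4 (α = 3): (3−6)(3−2)(3−8)(3−7) = (−3)·1·(−5)·(−4) = −60 ≡ 6, so v_4 = 6^{−1} = 2 (mod 11).
  i = 5 (α = 7): (7−6)(7−2)(7−8)(7−3) = 1·5·(−1)·4 = −20 ≡ 2, so v_5 = 2^{−1} = 6 (mod 11).
  v = [6, 10, 9, 2, 6].
Step 2: syndromes of r = [10, 0, 3, 4, 1] (all sums mod 11).
  S_0 = Σ v_i r_i = 6·10 + 10·0 + 9·3 + 2·4 + 6·1 = 101 ≡ 2.
  S_1 = Σ v_i α_i r_i = 6·6·10 + 10·2·0 + 9·8·3 + 2·3·4 + 6·7·1 = 642 ≡ 4.
  α_i^2 mod 11 = [3, 4, 9, 9, 5].
  S_2 = Σ v_i α_i^2 r_i = 6·3·10 + 10·4·0 + 9·9·3 + 2·9·4 + 6·5·1 = 525 ≡ 8.
  S = (2, 4, 8) ≠ 0, so r is not a codeword (an error is present).
Step 3: locate the error. For a single error e at position i, S_ℓ = v_i·e·α_i^ℓ, so α_err = S_1/S_0.
  S_0^{−1} = 2^{−1} = 6 (mod 11), so α_err = 4·6 = 24 ≡ 2 = α_2. Error position i = 2.
  Consistency check: S_2/S_1 = 8·3 = 24 ≡ 2 = α_err ✓ (single-error assumption holds).
Step 4: error magnitude e = S_0/v_2 = S_0·∏_{j≠2}(α_2 − α_j) = 2·10 = 20 ≡ 9 (mod 11).
Step 5: correct position 2: c_2 = r_2 − e = 0 − 9 ≡ 2 (mod 11). Hence c = [10, 2, 3, 4, 1].
  Check: interpolating c through the α_i gives m(x) = 9 + 2·x (degree < 2) with m(α_i) = c_i for every i, so c is indeed a codeword.


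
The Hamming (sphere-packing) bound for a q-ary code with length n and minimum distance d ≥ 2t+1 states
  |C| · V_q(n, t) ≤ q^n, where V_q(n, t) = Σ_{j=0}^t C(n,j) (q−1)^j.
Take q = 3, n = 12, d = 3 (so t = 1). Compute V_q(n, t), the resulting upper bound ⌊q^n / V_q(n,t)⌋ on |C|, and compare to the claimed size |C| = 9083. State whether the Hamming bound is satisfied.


V_q(n, t) = 25, q^n = 531441, Hamming bound = 21257, |C| = 9083 ≤ bound (satisfied).

Step 1: Compute V_q(n, t) = Σ_{j=0}^1 C(n, j) (q−1)^j.
  j = 0: C(12,0)·(2)^0 = 1·1 = 1.
  j = 1: C(12,1)·(2)^1 = 12·2 = 24.
  V_q(n, t) = 1 + 24 = 25.
Step 2: q^n = 3^12 = 531441.
Step 3: Hamming bound ⌊q^n / V_q(n,t)⌋ = ⌊531441/25⌋ = 21257.
Step 4: Compare |C| = 9083 to 21257: satisfied.
The claimed |C| lies below the Hamming bound.


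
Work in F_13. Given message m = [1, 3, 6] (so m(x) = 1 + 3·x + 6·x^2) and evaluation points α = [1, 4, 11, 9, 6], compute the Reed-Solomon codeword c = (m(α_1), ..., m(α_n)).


c = [10, 5, 6, 7, 1]

Message polynomial: m(x) = 1 + 3·x + 6·x^2 (mod 13).
For each evaluation point α_i, compute m(α_i) mod 13:
  α_1 = 1: Horner steps 6 → 9 → 10, so m(1) = 10.
  α_2 = 4: Horner steps 6 → 1 → 5, so m(4) = 5.
  α_3 = 11: Horner steps 6 → 4 → 6, so m(11) = 6.
  α_4 = 9: Horner steps 6 → 5 → 7, so m(9) = 7.
  α_5 = 6: Horner steps 6 → 0 → 1, so m(6) = 1.
Codeword c = [10, 5, 6, 7, 1] ∈ F_13^5.


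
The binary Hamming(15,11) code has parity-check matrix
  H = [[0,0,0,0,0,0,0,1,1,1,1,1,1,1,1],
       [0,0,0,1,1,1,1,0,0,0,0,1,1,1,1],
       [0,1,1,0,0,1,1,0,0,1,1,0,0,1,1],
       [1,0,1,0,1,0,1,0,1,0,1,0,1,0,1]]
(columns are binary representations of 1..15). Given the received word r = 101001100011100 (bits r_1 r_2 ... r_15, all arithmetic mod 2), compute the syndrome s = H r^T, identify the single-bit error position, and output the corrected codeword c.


s = (1, 0, 0, 1)^T, error position = 9, corrected codeword c = 101001101011100

Compute s = H r^T mod 2 one row at a time:
  s_1 = 0 + 0 + 0 + 1 + 1 + 1 + 0 + 0 = 3 ≡ 1 (mod 2).
  s_2 = 0 + 0 + 1 + 1 + 1 + 1 + 0 + 0 = 4 ≡ 0 (mod 2).
  s_3 = 0 + 1 + 1 + 1 + 0 + 1 + 0 + 0 = 4 ≡ 0 (mod 2).
  s_4 = 1 + 1 + 0 + 1 + 0 + 1 + 1 + 0 = 5 ≡ 1 (mod 2).
s = (1, 0, 0, 1)^T — this equals column 9 of H (binary 1001), so error is at position 9.
Correct: flip bit 9 of r = 101001100011100 to get c = 101001101011100.
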